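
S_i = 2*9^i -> [2, 18, 162, 1458, 13122]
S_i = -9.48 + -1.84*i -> [-9.48, -11.32, -13.16, -15.0, -16.84]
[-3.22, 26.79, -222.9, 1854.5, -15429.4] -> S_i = -3.22*(-8.32)^i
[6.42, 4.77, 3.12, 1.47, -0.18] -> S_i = 6.42 + -1.65*i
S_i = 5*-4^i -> [5, -20, 80, -320, 1280]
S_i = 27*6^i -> [27, 162, 972, 5832, 34992]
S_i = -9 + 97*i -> [-9, 88, 185, 282, 379]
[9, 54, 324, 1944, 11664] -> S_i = 9*6^i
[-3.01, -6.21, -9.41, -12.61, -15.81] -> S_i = -3.01 + -3.20*i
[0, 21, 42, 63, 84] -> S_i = 0 + 21*i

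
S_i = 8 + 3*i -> [8, 11, 14, 17, 20]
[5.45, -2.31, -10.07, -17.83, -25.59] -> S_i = 5.45 + -7.76*i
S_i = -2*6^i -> [-2, -12, -72, -432, -2592]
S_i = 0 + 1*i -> [0, 1, 2, 3, 4]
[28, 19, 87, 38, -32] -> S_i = Random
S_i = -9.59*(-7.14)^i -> [-9.59, 68.47, -488.89, 3490.71, -24923.64]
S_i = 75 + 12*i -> [75, 87, 99, 111, 123]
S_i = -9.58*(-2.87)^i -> [-9.58, 27.49, -78.91, 226.47, -649.97]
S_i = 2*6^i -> [2, 12, 72, 432, 2592]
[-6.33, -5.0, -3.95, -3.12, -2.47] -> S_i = -6.33*0.79^i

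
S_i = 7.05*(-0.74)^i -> [7.05, -5.22, 3.86, -2.86, 2.11]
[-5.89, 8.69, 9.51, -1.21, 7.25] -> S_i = Random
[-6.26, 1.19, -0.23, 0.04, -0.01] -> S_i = -6.26*(-0.19)^i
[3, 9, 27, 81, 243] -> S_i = 3*3^i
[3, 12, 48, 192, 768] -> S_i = 3*4^i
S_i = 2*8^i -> [2, 16, 128, 1024, 8192]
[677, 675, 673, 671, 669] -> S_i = 677 + -2*i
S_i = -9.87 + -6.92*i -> [-9.87, -16.79, -23.71, -30.63, -37.55]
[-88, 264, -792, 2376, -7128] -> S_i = -88*-3^i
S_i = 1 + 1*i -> [1, 2, 3, 4, 5]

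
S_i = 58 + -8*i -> [58, 50, 42, 34, 26]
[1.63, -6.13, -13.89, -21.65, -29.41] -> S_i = 1.63 + -7.76*i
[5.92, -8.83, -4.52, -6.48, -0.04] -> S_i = Random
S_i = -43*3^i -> [-43, -129, -387, -1161, -3483]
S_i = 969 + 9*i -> [969, 978, 987, 996, 1005]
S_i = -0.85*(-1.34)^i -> [-0.85, 1.14, -1.53, 2.05, -2.74]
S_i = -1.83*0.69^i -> [-1.83, -1.26, -0.87, -0.6, -0.41]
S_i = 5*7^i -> [5, 35, 245, 1715, 12005]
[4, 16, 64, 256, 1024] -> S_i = 4*4^i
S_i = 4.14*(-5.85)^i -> [4.14, -24.22, 141.68, -828.83, 4848.68]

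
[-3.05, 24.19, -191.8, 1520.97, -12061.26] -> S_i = -3.05*(-7.93)^i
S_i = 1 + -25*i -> [1, -24, -49, -74, -99]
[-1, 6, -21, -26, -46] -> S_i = Random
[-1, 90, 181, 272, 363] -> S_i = -1 + 91*i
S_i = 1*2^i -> [1, 2, 4, 8, 16]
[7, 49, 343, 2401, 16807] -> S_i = 7*7^i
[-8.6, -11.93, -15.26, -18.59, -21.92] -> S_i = -8.60 + -3.33*i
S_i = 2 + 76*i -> [2, 78, 154, 230, 306]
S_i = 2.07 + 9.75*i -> [2.07, 11.82, 21.57, 31.32, 41.07]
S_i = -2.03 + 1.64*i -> [-2.03, -0.39, 1.25, 2.89, 4.53]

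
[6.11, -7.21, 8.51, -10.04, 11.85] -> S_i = 6.11*(-1.18)^i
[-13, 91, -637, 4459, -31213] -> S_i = -13*-7^i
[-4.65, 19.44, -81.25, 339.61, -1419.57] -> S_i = -4.65*(-4.18)^i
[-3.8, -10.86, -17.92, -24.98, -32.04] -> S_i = -3.80 + -7.06*i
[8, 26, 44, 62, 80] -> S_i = 8 + 18*i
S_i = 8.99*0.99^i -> [8.99, 8.9, 8.81, 8.72, 8.64]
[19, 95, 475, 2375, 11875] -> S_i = 19*5^i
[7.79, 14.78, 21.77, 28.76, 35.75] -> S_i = 7.79 + 6.99*i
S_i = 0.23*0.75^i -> [0.23, 0.17, 0.13, 0.1, 0.07]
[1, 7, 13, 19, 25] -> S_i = 1 + 6*i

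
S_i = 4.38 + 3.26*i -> [4.38, 7.64, 10.9, 14.16, 17.42]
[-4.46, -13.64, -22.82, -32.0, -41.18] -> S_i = -4.46 + -9.18*i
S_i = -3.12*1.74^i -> [-3.12, -5.43, -9.45, -16.44, -28.6]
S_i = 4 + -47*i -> [4, -43, -90, -137, -184]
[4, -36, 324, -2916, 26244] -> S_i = 4*-9^i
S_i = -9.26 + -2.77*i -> [-9.26, -12.03, -14.8, -17.57, -20.34]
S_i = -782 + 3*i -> [-782, -779, -776, -773, -770]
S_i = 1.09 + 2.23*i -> [1.09, 3.32, 5.55, 7.78, 10.01]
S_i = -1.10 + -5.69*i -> [-1.1, -6.79, -12.48, -18.17, -23.86]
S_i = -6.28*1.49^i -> [-6.28, -9.36, -13.94, -20.77, -30.95]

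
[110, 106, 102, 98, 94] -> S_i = 110 + -4*i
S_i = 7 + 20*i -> [7, 27, 47, 67, 87]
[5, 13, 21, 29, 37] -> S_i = 5 + 8*i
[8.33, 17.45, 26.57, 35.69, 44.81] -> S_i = 8.33 + 9.12*i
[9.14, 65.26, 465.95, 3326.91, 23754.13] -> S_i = 9.14*7.14^i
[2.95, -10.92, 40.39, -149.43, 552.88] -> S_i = 2.95*(-3.70)^i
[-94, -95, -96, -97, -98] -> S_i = -94 + -1*i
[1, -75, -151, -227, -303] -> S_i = 1 + -76*i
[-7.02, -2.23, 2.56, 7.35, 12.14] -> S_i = -7.02 + 4.79*i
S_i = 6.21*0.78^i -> [6.21, 4.84, 3.78, 2.95, 2.3]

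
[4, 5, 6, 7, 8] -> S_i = 4 + 1*i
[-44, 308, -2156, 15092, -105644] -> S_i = -44*-7^i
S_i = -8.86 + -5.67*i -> [-8.86, -14.53, -20.2, -25.87, -31.54]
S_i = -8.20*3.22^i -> [-8.2, -26.4, -85.02, -273.77, -881.53]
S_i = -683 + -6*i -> [-683, -689, -695, -701, -707]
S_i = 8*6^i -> [8, 48, 288, 1728, 10368]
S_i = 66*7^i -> [66, 462, 3234, 22638, 158466]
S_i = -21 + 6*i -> [-21, -15, -9, -3, 3]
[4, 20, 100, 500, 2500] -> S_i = 4*5^i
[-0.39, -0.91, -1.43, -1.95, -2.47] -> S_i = -0.39 + -0.52*i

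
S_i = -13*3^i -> [-13, -39, -117, -351, -1053]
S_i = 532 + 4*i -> [532, 536, 540, 544, 548]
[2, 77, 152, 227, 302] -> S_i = 2 + 75*i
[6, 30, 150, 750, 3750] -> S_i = 6*5^i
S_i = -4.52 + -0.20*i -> [-4.52, -4.72, -4.92, -5.12, -5.32]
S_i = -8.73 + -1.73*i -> [-8.73, -10.46, -12.19, -13.92, -15.65]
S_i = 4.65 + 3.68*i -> [4.65, 8.33, 12.01, 15.69, 19.37]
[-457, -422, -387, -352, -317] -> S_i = -457 + 35*i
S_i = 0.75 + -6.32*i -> [0.75, -5.57, -11.89, -18.21, -24.53]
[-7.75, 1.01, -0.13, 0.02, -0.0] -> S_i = -7.75*(-0.13)^i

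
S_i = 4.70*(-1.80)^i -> [4.7, -8.46, 15.23, -27.41, 49.34]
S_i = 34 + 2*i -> [34, 36, 38, 40, 42]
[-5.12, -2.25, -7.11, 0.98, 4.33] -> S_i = Random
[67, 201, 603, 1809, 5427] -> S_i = 67*3^i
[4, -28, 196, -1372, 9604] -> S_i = 4*-7^i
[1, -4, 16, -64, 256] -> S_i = 1*-4^i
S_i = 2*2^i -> [2, 4, 8, 16, 32]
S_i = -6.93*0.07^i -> [-6.93, -0.49, -0.03, -0.0, -0.0]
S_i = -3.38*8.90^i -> [-3.38, -30.08, -267.73, -2382.8, -21206.88]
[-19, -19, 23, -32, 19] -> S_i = Random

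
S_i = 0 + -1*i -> [0, -1, -2, -3, -4]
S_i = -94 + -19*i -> [-94, -113, -132, -151, -170]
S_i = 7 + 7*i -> [7, 14, 21, 28, 35]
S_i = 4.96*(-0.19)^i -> [4.96, -0.94, 0.18, -0.03, 0.01]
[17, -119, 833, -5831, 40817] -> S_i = 17*-7^i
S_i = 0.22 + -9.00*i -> [0.22, -8.78, -17.78, -26.78, -35.78]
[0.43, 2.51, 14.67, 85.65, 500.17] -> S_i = 0.43*5.84^i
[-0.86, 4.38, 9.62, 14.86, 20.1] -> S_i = -0.86 + 5.24*i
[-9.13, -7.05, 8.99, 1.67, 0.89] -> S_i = Random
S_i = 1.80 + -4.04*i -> [1.8, -2.24, -6.28, -10.32, -14.36]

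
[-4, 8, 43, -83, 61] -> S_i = Random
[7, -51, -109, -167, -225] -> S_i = 7 + -58*i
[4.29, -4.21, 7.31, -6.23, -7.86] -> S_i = Random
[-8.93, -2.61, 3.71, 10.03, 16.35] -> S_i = -8.93 + 6.32*i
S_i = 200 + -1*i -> [200, 199, 198, 197, 196]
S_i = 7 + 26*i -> [7, 33, 59, 85, 111]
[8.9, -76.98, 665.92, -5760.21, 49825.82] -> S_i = 8.90*(-8.65)^i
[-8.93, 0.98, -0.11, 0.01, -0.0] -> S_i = -8.93*(-0.11)^i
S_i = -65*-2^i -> [-65, 130, -260, 520, -1040]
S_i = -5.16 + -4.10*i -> [-5.16, -9.26, -13.36, -17.46, -21.56]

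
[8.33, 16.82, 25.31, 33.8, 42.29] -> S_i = 8.33 + 8.49*i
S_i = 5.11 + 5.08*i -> [5.11, 10.19, 15.27, 20.35, 25.43]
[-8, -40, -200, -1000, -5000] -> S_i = -8*5^i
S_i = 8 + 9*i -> [8, 17, 26, 35, 44]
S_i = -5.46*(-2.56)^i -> [-5.46, 13.98, -35.78, 91.6, -234.51]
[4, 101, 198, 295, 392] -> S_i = 4 + 97*i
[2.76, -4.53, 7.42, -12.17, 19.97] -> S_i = 2.76*(-1.64)^i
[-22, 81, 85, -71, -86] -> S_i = Random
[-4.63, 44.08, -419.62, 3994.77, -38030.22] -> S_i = -4.63*(-9.52)^i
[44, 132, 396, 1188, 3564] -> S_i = 44*3^i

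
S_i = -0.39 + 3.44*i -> [-0.39, 3.05, 6.49, 9.93, 13.37]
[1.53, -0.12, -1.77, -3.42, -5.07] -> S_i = 1.53 + -1.65*i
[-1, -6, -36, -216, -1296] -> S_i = -1*6^i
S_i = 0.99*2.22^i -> [0.99, 2.2, 4.88, 10.83, 24.05]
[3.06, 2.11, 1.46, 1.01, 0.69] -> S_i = 3.06*0.69^i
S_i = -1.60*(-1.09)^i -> [-1.6, 1.74, -1.9, 2.07, -2.26]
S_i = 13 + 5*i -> [13, 18, 23, 28, 33]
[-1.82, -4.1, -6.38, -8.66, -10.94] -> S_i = -1.82 + -2.28*i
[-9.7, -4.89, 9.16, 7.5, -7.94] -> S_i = Random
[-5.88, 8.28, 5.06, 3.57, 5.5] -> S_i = Random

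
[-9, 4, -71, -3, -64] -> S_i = Random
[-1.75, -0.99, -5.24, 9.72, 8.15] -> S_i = Random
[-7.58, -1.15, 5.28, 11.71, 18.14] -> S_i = -7.58 + 6.43*i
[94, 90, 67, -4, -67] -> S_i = Random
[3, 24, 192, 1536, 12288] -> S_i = 3*8^i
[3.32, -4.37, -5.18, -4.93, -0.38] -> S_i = Random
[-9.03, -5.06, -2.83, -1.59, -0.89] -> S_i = -9.03*0.56^i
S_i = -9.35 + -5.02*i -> [-9.35, -14.37, -19.39, -24.41, -29.43]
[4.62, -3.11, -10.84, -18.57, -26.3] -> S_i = 4.62 + -7.73*i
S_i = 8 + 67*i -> [8, 75, 142, 209, 276]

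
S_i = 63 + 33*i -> [63, 96, 129, 162, 195]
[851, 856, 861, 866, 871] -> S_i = 851 + 5*i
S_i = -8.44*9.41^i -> [-8.44, -79.42, -747.35, -7032.53, -66176.07]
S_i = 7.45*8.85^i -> [7.45, 65.93, 583.5, 5164.0, 45701.38]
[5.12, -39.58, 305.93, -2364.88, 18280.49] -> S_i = 5.12*(-7.73)^i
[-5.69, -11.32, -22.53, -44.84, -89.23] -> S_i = -5.69*1.99^i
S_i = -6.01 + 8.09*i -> [-6.01, 2.08, 10.17, 18.26, 26.35]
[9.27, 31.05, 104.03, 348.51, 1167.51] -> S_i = 9.27*3.35^i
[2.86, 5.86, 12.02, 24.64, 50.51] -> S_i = 2.86*2.05^i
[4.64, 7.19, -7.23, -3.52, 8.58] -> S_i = Random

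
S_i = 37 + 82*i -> [37, 119, 201, 283, 365]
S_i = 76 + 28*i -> [76, 104, 132, 160, 188]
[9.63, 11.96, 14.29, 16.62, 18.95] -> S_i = 9.63 + 2.33*i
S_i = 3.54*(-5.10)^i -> [3.54, -18.05, 92.08, -469.58, 2394.88]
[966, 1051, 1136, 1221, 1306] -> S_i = 966 + 85*i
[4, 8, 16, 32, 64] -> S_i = 4*2^i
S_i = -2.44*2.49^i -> [-2.44, -6.08, -15.13, -37.67, -93.8]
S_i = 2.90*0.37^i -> [2.9, 1.07, 0.4, 0.15, 0.05]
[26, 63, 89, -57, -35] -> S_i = Random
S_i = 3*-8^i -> [3, -24, 192, -1536, 12288]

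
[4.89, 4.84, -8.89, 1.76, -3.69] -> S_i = Random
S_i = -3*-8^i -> [-3, 24, -192, 1536, -12288]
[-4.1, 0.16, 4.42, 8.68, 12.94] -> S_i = -4.10 + 4.26*i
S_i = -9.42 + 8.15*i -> [-9.42, -1.27, 6.88, 15.03, 23.18]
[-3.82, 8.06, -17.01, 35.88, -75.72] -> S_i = -3.82*(-2.11)^i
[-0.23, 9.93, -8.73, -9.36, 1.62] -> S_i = Random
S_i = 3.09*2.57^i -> [3.09, 7.94, 20.41, 52.45, 134.8]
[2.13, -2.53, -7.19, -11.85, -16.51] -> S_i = 2.13 + -4.66*i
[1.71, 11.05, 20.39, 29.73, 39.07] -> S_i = 1.71 + 9.34*i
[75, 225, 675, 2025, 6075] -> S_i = 75*3^i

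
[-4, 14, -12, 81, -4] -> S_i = Random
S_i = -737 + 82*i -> [-737, -655, -573, -491, -409]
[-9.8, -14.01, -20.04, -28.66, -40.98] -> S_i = -9.80*1.43^i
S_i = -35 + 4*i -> [-35, -31, -27, -23, -19]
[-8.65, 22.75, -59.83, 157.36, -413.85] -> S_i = -8.65*(-2.63)^i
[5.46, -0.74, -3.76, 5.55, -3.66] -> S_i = Random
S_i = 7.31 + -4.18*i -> [7.31, 3.13, -1.05, -5.23, -9.41]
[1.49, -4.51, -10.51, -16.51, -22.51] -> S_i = 1.49 + -6.00*i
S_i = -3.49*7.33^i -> [-3.49, -25.58, -187.51, -1374.48, -10074.91]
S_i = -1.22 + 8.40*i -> [-1.22, 7.18, 15.58, 23.98, 32.38]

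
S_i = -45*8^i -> [-45, -360, -2880, -23040, -184320]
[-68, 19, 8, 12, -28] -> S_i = Random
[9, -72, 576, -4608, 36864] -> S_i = 9*-8^i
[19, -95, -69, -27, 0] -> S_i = Random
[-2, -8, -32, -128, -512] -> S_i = -2*4^i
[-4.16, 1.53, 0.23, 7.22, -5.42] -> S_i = Random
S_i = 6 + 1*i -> [6, 7, 8, 9, 10]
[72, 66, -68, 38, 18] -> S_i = Random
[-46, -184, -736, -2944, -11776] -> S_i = -46*4^i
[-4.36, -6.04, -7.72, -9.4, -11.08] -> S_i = -4.36 + -1.68*i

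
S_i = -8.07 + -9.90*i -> [-8.07, -17.97, -27.87, -37.77, -47.67]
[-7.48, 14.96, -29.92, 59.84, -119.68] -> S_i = -7.48*(-2.00)^i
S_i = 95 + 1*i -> [95, 96, 97, 98, 99]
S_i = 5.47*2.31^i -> [5.47, 12.64, 29.19, 67.43, 155.75]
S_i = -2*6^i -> [-2, -12, -72, -432, -2592]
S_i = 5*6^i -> [5, 30, 180, 1080, 6480]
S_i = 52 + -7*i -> [52, 45, 38, 31, 24]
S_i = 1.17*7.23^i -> [1.17, 8.46, 61.16, 442.18, 3196.97]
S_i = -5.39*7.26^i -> [-5.39, -39.13, -284.09, -2062.52, -14973.91]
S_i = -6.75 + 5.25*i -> [-6.75, -1.5, 3.75, 9.0, 14.25]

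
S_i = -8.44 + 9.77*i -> [-8.44, 1.33, 11.1, 20.87, 30.64]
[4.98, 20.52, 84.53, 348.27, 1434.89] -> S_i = 4.98*4.12^i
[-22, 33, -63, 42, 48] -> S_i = Random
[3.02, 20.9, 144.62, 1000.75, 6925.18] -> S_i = 3.02*6.92^i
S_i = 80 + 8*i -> [80, 88, 96, 104, 112]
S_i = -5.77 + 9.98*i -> [-5.77, 4.21, 14.19, 24.17, 34.15]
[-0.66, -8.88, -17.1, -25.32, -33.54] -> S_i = -0.66 + -8.22*i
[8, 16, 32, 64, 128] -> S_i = 8*2^i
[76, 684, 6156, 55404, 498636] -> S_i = 76*9^i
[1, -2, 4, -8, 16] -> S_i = 1*-2^i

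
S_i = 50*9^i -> [50, 450, 4050, 36450, 328050]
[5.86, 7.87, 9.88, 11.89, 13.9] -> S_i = 5.86 + 2.01*i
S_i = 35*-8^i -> [35, -280, 2240, -17920, 143360]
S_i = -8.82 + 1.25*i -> [-8.82, -7.57, -6.32, -5.07, -3.82]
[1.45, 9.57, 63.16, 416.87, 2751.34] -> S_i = 1.45*6.60^i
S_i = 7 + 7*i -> [7, 14, 21, 28, 35]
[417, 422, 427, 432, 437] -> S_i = 417 + 5*i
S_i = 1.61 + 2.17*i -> [1.61, 3.78, 5.95, 8.12, 10.29]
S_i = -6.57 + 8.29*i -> [-6.57, 1.72, 10.01, 18.3, 26.59]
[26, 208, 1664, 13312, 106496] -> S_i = 26*8^i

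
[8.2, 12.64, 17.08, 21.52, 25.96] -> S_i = 8.20 + 4.44*i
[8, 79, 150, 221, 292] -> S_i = 8 + 71*i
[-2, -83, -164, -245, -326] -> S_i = -2 + -81*i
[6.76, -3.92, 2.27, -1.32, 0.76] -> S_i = 6.76*(-0.58)^i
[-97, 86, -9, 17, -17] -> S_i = Random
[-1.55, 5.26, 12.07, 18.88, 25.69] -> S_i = -1.55 + 6.81*i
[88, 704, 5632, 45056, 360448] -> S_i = 88*8^i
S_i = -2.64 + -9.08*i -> [-2.64, -11.72, -20.8, -29.88, -38.96]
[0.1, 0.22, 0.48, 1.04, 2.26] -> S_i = 0.10*2.18^i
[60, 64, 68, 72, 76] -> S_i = 60 + 4*i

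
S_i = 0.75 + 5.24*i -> [0.75, 5.99, 11.23, 16.47, 21.71]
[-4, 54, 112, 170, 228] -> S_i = -4 + 58*i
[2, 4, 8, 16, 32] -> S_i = 2*2^i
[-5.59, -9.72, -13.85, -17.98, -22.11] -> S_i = -5.59 + -4.13*i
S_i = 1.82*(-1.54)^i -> [1.82, -2.8, 4.32, -6.65, 10.24]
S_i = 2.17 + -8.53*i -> [2.17, -6.36, -14.89, -23.42, -31.95]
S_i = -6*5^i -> [-6, -30, -150, -750, -3750]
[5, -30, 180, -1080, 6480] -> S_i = 5*-6^i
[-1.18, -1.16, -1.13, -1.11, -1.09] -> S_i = -1.18*0.98^i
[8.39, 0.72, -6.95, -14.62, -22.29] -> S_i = 8.39 + -7.67*i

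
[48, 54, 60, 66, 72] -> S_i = 48 + 6*i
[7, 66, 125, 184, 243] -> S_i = 7 + 59*i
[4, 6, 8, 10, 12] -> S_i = 4 + 2*i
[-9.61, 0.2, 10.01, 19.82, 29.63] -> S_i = -9.61 + 9.81*i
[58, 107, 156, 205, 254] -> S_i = 58 + 49*i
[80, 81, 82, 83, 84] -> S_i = 80 + 1*i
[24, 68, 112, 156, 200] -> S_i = 24 + 44*i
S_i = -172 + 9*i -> [-172, -163, -154, -145, -136]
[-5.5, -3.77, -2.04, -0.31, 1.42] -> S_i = -5.50 + 1.73*i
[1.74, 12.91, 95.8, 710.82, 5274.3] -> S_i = 1.74*7.42^i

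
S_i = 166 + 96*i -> [166, 262, 358, 454, 550]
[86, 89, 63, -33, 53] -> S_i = Random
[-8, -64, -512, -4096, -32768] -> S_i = -8*8^i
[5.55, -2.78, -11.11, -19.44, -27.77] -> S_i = 5.55 + -8.33*i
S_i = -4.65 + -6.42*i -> [-4.65, -11.07, -17.49, -23.91, -30.33]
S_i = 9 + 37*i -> [9, 46, 83, 120, 157]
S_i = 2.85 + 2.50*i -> [2.85, 5.35, 7.85, 10.35, 12.85]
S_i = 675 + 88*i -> [675, 763, 851, 939, 1027]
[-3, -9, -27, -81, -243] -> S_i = -3*3^i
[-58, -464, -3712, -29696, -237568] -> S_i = -58*8^i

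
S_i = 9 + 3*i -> [9, 12, 15, 18, 21]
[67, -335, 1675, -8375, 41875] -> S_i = 67*-5^i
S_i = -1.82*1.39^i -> [-1.82, -2.53, -3.52, -4.89, -6.79]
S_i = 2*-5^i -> [2, -10, 50, -250, 1250]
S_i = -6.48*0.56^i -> [-6.48, -3.63, -2.03, -1.14, -0.64]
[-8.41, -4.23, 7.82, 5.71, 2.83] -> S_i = Random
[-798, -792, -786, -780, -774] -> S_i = -798 + 6*i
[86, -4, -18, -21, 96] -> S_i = Random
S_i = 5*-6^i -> [5, -30, 180, -1080, 6480]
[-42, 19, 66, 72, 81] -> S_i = Random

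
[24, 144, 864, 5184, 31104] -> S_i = 24*6^i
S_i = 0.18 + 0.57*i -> [0.18, 0.75, 1.32, 1.89, 2.46]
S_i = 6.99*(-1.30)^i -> [6.99, -9.09, 11.81, -15.36, 19.96]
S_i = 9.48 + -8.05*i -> [9.48, 1.43, -6.62, -14.67, -22.72]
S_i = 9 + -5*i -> [9, 4, -1, -6, -11]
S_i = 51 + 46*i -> [51, 97, 143, 189, 235]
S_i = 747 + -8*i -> [747, 739, 731, 723, 715]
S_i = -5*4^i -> [-5, -20, -80, -320, -1280]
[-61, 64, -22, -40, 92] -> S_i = Random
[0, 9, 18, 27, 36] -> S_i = 0 + 9*i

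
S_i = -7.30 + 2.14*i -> [-7.3, -5.16, -3.02, -0.88, 1.26]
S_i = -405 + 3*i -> [-405, -402, -399, -396, -393]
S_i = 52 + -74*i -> [52, -22, -96, -170, -244]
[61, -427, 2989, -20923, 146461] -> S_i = 61*-7^i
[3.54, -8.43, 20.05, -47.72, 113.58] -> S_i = 3.54*(-2.38)^i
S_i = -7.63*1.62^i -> [-7.63, -12.36, -20.02, -32.44, -52.55]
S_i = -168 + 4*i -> [-168, -164, -160, -156, -152]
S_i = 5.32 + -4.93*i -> [5.32, 0.39, -4.54, -9.47, -14.4]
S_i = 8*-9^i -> [8, -72, 648, -5832, 52488]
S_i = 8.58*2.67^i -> [8.58, 22.91, 61.17, 163.31, 436.05]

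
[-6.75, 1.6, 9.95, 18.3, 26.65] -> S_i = -6.75 + 8.35*i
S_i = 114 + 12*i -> [114, 126, 138, 150, 162]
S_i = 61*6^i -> [61, 366, 2196, 13176, 79056]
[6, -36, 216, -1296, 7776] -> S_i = 6*-6^i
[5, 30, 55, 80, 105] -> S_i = 5 + 25*i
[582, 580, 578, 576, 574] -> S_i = 582 + -2*i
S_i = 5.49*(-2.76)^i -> [5.49, -15.15, 41.82, -115.42, 318.57]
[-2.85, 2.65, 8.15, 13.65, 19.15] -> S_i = -2.85 + 5.50*i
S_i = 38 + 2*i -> [38, 40, 42, 44, 46]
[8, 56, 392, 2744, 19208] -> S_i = 8*7^i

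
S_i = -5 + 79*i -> [-5, 74, 153, 232, 311]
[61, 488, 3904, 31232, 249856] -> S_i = 61*8^i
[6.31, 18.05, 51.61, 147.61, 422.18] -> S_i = 6.31*2.86^i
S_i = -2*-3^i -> [-2, 6, -18, 54, -162]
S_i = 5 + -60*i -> [5, -55, -115, -175, -235]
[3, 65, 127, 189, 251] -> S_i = 3 + 62*i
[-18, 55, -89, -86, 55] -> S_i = Random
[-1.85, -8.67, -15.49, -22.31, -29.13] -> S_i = -1.85 + -6.82*i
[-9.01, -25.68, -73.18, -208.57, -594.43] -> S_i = -9.01*2.85^i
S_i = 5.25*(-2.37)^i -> [5.25, -12.44, 29.49, -69.89, 165.64]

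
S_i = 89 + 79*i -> [89, 168, 247, 326, 405]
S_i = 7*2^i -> [7, 14, 28, 56, 112]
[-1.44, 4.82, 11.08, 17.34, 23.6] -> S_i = -1.44 + 6.26*i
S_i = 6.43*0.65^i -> [6.43, 4.18, 2.72, 1.77, 1.15]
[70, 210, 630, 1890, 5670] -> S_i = 70*3^i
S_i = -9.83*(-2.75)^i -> [-9.83, 27.03, -74.34, 204.43, -562.19]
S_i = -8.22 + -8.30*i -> [-8.22, -16.52, -24.82, -33.12, -41.42]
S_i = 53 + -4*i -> [53, 49, 45, 41, 37]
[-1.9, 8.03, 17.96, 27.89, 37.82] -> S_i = -1.90 + 9.93*i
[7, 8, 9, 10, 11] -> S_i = 7 + 1*i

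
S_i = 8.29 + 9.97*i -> [8.29, 18.26, 28.23, 38.2, 48.17]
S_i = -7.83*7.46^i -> [-7.83, -58.41, -435.75, -3250.71, -24250.3]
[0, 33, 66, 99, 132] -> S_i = 0 + 33*i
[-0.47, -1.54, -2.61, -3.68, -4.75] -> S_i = -0.47 + -1.07*i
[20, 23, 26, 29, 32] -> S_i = 20 + 3*i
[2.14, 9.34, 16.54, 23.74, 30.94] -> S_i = 2.14 + 7.20*i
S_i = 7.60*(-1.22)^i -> [7.6, -9.27, 11.31, -13.8, 16.84]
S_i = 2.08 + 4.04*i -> [2.08, 6.12, 10.16, 14.2, 18.24]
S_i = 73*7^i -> [73, 511, 3577, 25039, 175273]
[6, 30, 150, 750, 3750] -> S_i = 6*5^i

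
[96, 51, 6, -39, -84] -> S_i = 96 + -45*i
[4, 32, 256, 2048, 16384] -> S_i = 4*8^i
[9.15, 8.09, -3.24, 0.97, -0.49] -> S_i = Random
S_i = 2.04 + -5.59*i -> [2.04, -3.55, -9.14, -14.73, -20.32]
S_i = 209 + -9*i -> [209, 200, 191, 182, 173]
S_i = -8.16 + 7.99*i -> [-8.16, -0.17, 7.82, 15.81, 23.8]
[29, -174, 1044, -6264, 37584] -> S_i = 29*-6^i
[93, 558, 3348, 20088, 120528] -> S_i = 93*6^i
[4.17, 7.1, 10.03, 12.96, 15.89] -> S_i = 4.17 + 2.93*i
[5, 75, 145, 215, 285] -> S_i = 5 + 70*i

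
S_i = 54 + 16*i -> [54, 70, 86, 102, 118]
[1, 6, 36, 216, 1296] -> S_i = 1*6^i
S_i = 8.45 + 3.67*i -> [8.45, 12.12, 15.79, 19.46, 23.13]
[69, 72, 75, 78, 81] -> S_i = 69 + 3*i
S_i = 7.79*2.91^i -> [7.79, 22.67, 65.97, 191.96, 558.61]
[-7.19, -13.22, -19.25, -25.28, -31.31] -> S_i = -7.19 + -6.03*i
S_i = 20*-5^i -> [20, -100, 500, -2500, 12500]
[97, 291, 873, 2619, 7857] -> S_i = 97*3^i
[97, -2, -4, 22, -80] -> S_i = Random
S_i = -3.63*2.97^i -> [-3.63, -10.78, -32.02, -95.1, -282.44]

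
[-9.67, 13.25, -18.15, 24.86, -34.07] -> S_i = -9.67*(-1.37)^i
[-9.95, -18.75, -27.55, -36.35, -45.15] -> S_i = -9.95 + -8.80*i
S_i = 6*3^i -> [6, 18, 54, 162, 486]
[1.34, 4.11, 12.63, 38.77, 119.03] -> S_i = 1.34*3.07^i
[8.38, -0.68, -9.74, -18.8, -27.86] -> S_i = 8.38 + -9.06*i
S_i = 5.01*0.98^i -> [5.01, 4.91, 4.81, 4.72, 4.62]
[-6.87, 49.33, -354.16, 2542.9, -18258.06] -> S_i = -6.87*(-7.18)^i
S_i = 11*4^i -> [11, 44, 176, 704, 2816]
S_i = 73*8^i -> [73, 584, 4672, 37376, 299008]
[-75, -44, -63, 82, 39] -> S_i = Random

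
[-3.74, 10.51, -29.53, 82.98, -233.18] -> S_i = -3.74*(-2.81)^i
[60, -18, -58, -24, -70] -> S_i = Random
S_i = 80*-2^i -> [80, -160, 320, -640, 1280]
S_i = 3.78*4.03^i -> [3.78, 15.23, 61.39, 247.4, 997.04]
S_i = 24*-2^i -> [24, -48, 96, -192, 384]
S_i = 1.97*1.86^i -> [1.97, 3.66, 6.82, 12.68, 23.58]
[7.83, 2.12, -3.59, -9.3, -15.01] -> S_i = 7.83 + -5.71*i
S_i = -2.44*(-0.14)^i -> [-2.44, 0.34, -0.05, 0.01, -0.0]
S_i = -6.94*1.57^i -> [-6.94, -10.9, -17.11, -26.86, -42.17]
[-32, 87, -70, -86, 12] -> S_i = Random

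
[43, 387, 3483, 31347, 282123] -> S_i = 43*9^i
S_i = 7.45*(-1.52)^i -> [7.45, -11.32, 17.21, -26.16, 39.77]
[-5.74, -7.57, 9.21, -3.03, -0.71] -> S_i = Random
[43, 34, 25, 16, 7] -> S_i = 43 + -9*i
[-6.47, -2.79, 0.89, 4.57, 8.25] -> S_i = -6.47 + 3.68*i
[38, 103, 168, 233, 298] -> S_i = 38 + 65*i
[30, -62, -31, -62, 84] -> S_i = Random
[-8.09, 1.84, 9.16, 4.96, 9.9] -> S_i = Random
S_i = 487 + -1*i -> [487, 486, 485, 484, 483]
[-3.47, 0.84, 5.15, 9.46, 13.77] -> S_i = -3.47 + 4.31*i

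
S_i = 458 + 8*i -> [458, 466, 474, 482, 490]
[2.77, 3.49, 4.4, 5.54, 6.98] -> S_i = 2.77*1.26^i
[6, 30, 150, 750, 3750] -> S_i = 6*5^i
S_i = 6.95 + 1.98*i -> [6.95, 8.93, 10.91, 12.89, 14.87]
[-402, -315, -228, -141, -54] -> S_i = -402 + 87*i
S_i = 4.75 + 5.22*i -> [4.75, 9.97, 15.19, 20.41, 25.63]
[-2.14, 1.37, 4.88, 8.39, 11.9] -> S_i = -2.14 + 3.51*i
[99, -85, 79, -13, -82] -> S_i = Random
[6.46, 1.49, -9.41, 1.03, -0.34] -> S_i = Random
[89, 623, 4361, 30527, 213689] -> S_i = 89*7^i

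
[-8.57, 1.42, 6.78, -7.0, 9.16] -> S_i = Random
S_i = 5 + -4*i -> [5, 1, -3, -7, -11]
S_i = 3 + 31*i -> [3, 34, 65, 96, 127]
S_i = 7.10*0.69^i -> [7.1, 4.9, 3.38, 2.33, 1.61]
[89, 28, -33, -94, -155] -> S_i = 89 + -61*i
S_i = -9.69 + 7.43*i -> [-9.69, -2.26, 5.17, 12.6, 20.03]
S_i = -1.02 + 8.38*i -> [-1.02, 7.36, 15.74, 24.12, 32.5]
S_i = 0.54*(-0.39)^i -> [0.54, -0.21, 0.08, -0.03, 0.01]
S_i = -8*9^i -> [-8, -72, -648, -5832, -52488]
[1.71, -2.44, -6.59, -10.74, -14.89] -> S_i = 1.71 + -4.15*i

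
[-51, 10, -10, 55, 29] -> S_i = Random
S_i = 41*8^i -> [41, 328, 2624, 20992, 167936]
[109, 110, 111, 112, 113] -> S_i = 109 + 1*i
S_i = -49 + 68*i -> [-49, 19, 87, 155, 223]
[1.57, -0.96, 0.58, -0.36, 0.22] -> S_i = 1.57*(-0.61)^i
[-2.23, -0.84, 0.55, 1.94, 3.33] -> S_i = -2.23 + 1.39*i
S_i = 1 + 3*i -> [1, 4, 7, 10, 13]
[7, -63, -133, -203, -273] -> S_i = 7 + -70*i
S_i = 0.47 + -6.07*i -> [0.47, -5.6, -11.67, -17.74, -23.81]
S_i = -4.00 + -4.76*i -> [-4.0, -8.76, -13.52, -18.28, -23.04]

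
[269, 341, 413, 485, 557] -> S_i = 269 + 72*i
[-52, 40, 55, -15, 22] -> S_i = Random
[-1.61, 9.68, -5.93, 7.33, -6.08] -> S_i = Random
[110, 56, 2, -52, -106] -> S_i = 110 + -54*i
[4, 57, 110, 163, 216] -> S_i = 4 + 53*i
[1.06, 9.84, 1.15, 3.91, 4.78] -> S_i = Random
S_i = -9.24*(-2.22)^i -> [-9.24, 20.51, -45.54, 101.1, -224.43]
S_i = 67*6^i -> [67, 402, 2412, 14472, 86832]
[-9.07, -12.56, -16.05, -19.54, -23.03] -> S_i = -9.07 + -3.49*i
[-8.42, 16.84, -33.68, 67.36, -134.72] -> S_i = -8.42*(-2.00)^i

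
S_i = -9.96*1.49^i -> [-9.96, -14.84, -22.11, -32.95, -49.09]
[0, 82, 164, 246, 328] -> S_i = 0 + 82*i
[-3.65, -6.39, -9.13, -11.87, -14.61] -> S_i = -3.65 + -2.74*i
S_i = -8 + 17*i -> [-8, 9, 26, 43, 60]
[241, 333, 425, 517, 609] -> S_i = 241 + 92*i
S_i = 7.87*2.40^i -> [7.87, 18.89, 45.33, 108.79, 261.11]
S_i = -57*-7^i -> [-57, 399, -2793, 19551, -136857]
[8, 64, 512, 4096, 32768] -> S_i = 8*8^i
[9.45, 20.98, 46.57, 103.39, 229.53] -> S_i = 9.45*2.22^i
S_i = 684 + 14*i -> [684, 698, 712, 726, 740]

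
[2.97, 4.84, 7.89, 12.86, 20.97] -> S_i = 2.97*1.63^i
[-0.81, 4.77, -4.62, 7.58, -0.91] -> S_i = Random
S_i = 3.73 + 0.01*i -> [3.73, 3.74, 3.75, 3.76, 3.77]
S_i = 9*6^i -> [9, 54, 324, 1944, 11664]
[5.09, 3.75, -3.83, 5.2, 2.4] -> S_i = Random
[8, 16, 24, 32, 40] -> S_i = 8 + 8*i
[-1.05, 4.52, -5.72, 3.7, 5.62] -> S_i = Random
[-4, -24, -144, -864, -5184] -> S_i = -4*6^i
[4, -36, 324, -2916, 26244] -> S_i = 4*-9^i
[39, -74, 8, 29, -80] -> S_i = Random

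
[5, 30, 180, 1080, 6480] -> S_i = 5*6^i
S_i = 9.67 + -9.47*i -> [9.67, 0.2, -9.27, -18.74, -28.21]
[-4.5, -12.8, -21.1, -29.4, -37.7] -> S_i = -4.50 + -8.30*i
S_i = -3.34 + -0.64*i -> [-3.34, -3.98, -4.62, -5.26, -5.9]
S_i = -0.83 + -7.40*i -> [-0.83, -8.23, -15.63, -23.03, -30.43]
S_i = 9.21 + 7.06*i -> [9.21, 16.27, 23.33, 30.39, 37.45]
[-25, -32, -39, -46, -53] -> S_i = -25 + -7*i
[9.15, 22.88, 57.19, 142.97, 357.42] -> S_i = 9.15*2.50^i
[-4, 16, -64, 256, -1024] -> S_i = -4*-4^i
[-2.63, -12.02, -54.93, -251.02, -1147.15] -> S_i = -2.63*4.57^i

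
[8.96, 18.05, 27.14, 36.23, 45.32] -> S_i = 8.96 + 9.09*i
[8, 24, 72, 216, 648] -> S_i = 8*3^i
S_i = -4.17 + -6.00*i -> [-4.17, -10.17, -16.17, -22.17, -28.17]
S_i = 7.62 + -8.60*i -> [7.62, -0.98, -9.58, -18.18, -26.78]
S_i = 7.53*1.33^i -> [7.53, 10.01, 13.32, 17.72, 23.56]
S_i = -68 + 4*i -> [-68, -64, -60, -56, -52]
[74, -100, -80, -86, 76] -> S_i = Random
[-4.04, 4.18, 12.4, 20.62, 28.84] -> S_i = -4.04 + 8.22*i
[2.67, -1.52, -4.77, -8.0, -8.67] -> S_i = Random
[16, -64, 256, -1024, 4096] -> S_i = 16*-4^i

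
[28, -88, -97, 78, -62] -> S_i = Random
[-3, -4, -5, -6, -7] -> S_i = -3 + -1*i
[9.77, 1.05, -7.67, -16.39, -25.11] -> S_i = 9.77 + -8.72*i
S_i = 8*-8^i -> [8, -64, 512, -4096, 32768]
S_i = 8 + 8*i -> [8, 16, 24, 32, 40]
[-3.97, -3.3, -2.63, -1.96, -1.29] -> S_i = -3.97 + 0.67*i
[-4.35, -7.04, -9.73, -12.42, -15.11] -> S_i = -4.35 + -2.69*i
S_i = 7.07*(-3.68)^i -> [7.07, -26.02, 95.74, -352.34, 1296.61]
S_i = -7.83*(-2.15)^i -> [-7.83, 16.83, -36.19, 77.82, -167.31]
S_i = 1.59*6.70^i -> [1.59, 10.65, 71.38, 478.21, 3204.03]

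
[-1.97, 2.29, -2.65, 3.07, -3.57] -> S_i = -1.97*(-1.16)^i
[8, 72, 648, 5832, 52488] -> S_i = 8*9^i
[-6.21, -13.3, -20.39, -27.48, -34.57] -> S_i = -6.21 + -7.09*i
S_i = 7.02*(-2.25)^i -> [7.02, -15.79, 35.54, -79.96, 179.91]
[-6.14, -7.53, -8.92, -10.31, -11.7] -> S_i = -6.14 + -1.39*i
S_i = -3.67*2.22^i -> [-3.67, -8.15, -18.09, -40.15, -89.14]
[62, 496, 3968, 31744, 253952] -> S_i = 62*8^i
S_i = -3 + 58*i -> [-3, 55, 113, 171, 229]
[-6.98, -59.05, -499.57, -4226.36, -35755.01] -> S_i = -6.98*8.46^i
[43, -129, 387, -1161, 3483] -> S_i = 43*-3^i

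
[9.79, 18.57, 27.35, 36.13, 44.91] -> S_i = 9.79 + 8.78*i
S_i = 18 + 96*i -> [18, 114, 210, 306, 402]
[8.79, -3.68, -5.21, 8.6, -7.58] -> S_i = Random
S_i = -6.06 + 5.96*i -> [-6.06, -0.1, 5.86, 11.82, 17.78]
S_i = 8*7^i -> [8, 56, 392, 2744, 19208]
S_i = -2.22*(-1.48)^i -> [-2.22, 3.29, -4.86, 7.2, -10.65]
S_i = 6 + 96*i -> [6, 102, 198, 294, 390]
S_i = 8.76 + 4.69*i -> [8.76, 13.45, 18.14, 22.83, 27.52]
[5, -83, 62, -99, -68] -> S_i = Random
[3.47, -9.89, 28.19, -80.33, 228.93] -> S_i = 3.47*(-2.85)^i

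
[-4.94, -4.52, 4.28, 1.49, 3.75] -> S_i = Random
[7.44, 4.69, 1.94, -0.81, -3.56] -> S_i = 7.44 + -2.75*i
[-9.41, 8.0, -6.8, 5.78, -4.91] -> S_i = -9.41*(-0.85)^i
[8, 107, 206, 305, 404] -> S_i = 8 + 99*i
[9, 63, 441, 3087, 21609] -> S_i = 9*7^i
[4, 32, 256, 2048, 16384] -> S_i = 4*8^i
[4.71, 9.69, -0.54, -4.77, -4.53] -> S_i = Random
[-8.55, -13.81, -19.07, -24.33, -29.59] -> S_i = -8.55 + -5.26*i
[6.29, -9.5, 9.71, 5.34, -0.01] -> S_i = Random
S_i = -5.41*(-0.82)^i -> [-5.41, 4.44, -3.64, 2.98, -2.45]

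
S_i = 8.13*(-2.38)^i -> [8.13, -19.35, 46.05, -109.6, 260.85]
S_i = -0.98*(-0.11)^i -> [-0.98, 0.11, -0.01, 0.0, -0.0]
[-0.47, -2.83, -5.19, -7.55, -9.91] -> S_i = -0.47 + -2.36*i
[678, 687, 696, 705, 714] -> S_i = 678 + 9*i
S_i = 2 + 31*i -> [2, 33, 64, 95, 126]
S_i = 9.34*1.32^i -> [9.34, 12.33, 16.27, 21.48, 28.36]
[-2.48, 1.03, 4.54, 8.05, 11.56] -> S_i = -2.48 + 3.51*i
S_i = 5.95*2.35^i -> [5.95, 13.98, 32.86, 77.22, 181.46]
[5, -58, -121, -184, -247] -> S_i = 5 + -63*i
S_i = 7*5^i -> [7, 35, 175, 875, 4375]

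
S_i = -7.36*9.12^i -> [-7.36, -67.12, -612.16, -5582.93, -50916.34]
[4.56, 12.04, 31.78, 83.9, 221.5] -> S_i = 4.56*2.64^i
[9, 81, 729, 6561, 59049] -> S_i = 9*9^i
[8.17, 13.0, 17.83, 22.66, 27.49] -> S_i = 8.17 + 4.83*i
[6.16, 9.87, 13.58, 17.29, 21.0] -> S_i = 6.16 + 3.71*i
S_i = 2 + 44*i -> [2, 46, 90, 134, 178]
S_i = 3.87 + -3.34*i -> [3.87, 0.53, -2.81, -6.15, -9.49]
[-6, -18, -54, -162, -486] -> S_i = -6*3^i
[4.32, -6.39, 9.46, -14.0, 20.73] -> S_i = 4.32*(-1.48)^i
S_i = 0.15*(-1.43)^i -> [0.15, -0.21, 0.31, -0.44, 0.63]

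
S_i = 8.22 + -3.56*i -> [8.22, 4.66, 1.1, -2.46, -6.02]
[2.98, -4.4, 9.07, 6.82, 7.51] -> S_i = Random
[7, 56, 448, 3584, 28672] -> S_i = 7*8^i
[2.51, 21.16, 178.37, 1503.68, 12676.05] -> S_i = 2.51*8.43^i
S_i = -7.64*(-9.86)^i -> [-7.64, 75.33, -742.76, 7323.59, -72210.61]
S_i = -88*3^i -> [-88, -264, -792, -2376, -7128]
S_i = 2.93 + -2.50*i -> [2.93, 0.43, -2.07, -4.57, -7.07]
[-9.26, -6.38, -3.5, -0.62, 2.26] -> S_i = -9.26 + 2.88*i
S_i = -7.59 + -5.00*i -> [-7.59, -12.59, -17.59, -22.59, -27.59]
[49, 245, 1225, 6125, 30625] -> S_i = 49*5^i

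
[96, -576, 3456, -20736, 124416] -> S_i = 96*-6^i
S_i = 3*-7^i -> [3, -21, 147, -1029, 7203]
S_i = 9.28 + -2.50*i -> [9.28, 6.78, 4.28, 1.78, -0.72]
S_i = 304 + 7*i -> [304, 311, 318, 325, 332]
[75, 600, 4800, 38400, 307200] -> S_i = 75*8^i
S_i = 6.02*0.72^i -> [6.02, 4.33, 3.12, 2.25, 1.62]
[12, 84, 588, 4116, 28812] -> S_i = 12*7^i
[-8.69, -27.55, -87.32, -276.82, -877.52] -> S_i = -8.69*3.17^i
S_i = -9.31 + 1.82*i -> [-9.31, -7.49, -5.67, -3.85, -2.03]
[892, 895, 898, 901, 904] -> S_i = 892 + 3*i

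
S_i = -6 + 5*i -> [-6, -1, 4, 9, 14]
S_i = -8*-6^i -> [-8, 48, -288, 1728, -10368]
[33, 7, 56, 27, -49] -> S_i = Random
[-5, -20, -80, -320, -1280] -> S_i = -5*4^i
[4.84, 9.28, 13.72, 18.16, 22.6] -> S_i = 4.84 + 4.44*i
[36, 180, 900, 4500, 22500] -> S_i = 36*5^i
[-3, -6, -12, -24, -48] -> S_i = -3*2^i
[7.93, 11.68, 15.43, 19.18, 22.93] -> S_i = 7.93 + 3.75*i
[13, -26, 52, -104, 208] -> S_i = 13*-2^i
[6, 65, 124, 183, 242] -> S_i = 6 + 59*i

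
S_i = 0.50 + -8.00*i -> [0.5, -7.5, -15.5, -23.5, -31.5]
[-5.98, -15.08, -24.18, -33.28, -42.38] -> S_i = -5.98 + -9.10*i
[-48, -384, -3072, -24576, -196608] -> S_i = -48*8^i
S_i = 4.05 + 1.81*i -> [4.05, 5.86, 7.67, 9.48, 11.29]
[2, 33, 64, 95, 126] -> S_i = 2 + 31*i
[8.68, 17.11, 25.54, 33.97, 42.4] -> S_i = 8.68 + 8.43*i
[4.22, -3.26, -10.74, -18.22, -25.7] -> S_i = 4.22 + -7.48*i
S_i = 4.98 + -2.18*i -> [4.98, 2.8, 0.62, -1.56, -3.74]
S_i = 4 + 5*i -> [4, 9, 14, 19, 24]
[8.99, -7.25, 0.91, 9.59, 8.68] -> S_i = Random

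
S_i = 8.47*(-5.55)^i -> [8.47, -47.01, 260.9, -1447.98, 8036.29]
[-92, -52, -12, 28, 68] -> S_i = -92 + 40*i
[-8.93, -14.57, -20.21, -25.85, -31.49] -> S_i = -8.93 + -5.64*i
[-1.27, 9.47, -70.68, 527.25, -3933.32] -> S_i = -1.27*(-7.46)^i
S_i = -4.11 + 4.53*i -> [-4.11, 0.42, 4.95, 9.48, 14.01]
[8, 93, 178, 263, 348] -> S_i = 8 + 85*i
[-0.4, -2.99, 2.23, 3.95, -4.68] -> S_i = Random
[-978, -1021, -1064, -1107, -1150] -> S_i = -978 + -43*i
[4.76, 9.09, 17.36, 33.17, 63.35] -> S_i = 4.76*1.91^i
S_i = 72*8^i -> [72, 576, 4608, 36864, 294912]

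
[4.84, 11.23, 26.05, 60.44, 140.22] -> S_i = 4.84*2.32^i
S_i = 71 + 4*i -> [71, 75, 79, 83, 87]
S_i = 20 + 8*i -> [20, 28, 36, 44, 52]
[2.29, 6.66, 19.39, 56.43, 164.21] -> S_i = 2.29*2.91^i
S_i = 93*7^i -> [93, 651, 4557, 31899, 223293]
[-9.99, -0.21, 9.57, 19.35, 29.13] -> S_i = -9.99 + 9.78*i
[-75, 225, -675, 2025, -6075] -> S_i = -75*-3^i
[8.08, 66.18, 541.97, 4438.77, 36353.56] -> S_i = 8.08*8.19^i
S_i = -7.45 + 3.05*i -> [-7.45, -4.4, -1.35, 1.7, 4.75]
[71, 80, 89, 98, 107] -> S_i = 71 + 9*i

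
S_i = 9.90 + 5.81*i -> [9.9, 15.71, 21.52, 27.33, 33.14]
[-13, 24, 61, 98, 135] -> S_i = -13 + 37*i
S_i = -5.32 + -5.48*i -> [-5.32, -10.8, -16.28, -21.76, -27.24]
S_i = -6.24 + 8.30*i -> [-6.24, 2.06, 10.36, 18.66, 26.96]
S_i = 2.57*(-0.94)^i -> [2.57, -2.42, 2.27, -2.13, 2.01]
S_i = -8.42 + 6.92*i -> [-8.42, -1.5, 5.42, 12.34, 19.26]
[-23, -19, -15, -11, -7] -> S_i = -23 + 4*i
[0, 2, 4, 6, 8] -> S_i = 0 + 2*i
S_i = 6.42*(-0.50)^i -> [6.42, -3.21, 1.6, -0.8, 0.4]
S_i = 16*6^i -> [16, 96, 576, 3456, 20736]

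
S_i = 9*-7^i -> [9, -63, 441, -3087, 21609]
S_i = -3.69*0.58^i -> [-3.69, -2.14, -1.24, -0.72, -0.42]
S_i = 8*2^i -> [8, 16, 32, 64, 128]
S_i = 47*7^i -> [47, 329, 2303, 16121, 112847]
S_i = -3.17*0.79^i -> [-3.17, -2.5, -1.98, -1.56, -1.23]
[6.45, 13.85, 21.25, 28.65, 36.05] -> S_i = 6.45 + 7.40*i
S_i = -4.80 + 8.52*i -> [-4.8, 3.72, 12.24, 20.76, 29.28]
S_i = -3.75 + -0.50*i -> [-3.75, -4.25, -4.75, -5.25, -5.75]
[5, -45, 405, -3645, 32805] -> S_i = 5*-9^i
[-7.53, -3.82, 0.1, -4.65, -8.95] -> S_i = Random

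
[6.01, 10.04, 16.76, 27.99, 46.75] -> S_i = 6.01*1.67^i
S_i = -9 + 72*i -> [-9, 63, 135, 207, 279]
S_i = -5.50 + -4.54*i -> [-5.5, -10.04, -14.58, -19.12, -23.66]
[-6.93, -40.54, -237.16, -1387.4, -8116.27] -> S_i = -6.93*5.85^i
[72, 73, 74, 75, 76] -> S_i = 72 + 1*i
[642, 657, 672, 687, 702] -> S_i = 642 + 15*i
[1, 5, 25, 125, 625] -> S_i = 1*5^i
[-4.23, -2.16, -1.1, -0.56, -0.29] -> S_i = -4.23*0.51^i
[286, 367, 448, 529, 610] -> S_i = 286 + 81*i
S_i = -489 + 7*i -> [-489, -482, -475, -468, -461]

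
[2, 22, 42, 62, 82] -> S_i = 2 + 20*i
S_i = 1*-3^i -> [1, -3, 9, -27, 81]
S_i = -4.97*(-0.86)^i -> [-4.97, 4.27, -3.68, 3.16, -2.72]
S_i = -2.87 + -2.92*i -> [-2.87, -5.79, -8.71, -11.63, -14.55]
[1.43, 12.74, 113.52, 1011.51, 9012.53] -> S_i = 1.43*8.91^i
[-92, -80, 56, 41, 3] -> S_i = Random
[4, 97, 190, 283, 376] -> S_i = 4 + 93*i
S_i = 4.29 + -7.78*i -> [4.29, -3.49, -11.27, -19.05, -26.83]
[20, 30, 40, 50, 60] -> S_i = 20 + 10*i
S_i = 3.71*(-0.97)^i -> [3.71, -3.6, 3.49, -3.39, 3.28]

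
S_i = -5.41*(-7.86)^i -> [-5.41, 42.52, -334.23, 2627.03, -20648.45]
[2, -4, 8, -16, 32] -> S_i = 2*-2^i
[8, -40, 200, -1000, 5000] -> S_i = 8*-5^i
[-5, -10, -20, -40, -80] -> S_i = -5*2^i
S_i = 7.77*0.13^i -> [7.77, 1.01, 0.13, 0.02, 0.0]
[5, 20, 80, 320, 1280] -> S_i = 5*4^i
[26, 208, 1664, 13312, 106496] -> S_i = 26*8^i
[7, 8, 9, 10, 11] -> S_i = 7 + 1*i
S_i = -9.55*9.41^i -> [-9.55, -89.87, -845.63, -7957.42, -74879.32]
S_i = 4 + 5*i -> [4, 9, 14, 19, 24]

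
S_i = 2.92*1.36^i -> [2.92, 3.97, 5.4, 7.35, 9.99]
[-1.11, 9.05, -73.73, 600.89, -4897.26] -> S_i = -1.11*(-8.15)^i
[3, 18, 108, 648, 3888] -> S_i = 3*6^i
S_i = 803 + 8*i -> [803, 811, 819, 827, 835]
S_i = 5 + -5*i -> [5, 0, -5, -10, -15]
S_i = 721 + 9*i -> [721, 730, 739, 748, 757]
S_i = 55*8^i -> [55, 440, 3520, 28160, 225280]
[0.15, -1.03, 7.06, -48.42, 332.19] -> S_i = 0.15*(-6.86)^i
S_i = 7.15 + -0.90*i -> [7.15, 6.25, 5.35, 4.45, 3.55]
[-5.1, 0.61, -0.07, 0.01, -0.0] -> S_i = -5.10*(-0.12)^i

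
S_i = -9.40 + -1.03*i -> [-9.4, -10.43, -11.46, -12.49, -13.52]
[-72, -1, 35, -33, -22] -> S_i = Random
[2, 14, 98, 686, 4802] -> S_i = 2*7^i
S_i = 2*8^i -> [2, 16, 128, 1024, 8192]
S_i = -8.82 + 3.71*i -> [-8.82, -5.11, -1.4, 2.31, 6.02]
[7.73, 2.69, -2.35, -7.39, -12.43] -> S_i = 7.73 + -5.04*i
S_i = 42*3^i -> [42, 126, 378, 1134, 3402]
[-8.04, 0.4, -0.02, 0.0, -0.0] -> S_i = -8.04*(-0.05)^i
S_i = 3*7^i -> [3, 21, 147, 1029, 7203]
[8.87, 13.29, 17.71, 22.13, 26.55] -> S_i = 8.87 + 4.42*i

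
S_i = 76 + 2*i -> [76, 78, 80, 82, 84]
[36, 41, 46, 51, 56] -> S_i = 36 + 5*i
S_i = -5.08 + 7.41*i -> [-5.08, 2.33, 9.74, 17.15, 24.56]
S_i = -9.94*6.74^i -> [-9.94, -67.0, -451.55, -3043.45, -20512.85]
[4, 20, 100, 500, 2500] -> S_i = 4*5^i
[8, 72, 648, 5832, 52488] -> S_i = 8*9^i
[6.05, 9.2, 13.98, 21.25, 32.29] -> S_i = 6.05*1.52^i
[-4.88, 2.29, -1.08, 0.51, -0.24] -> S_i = -4.88*(-0.47)^i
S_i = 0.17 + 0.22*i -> [0.17, 0.39, 0.61, 0.83, 1.05]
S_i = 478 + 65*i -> [478, 543, 608, 673, 738]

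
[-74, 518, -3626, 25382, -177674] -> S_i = -74*-7^i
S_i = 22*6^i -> [22, 132, 792, 4752, 28512]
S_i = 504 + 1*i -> [504, 505, 506, 507, 508]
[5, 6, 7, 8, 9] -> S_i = 5 + 1*i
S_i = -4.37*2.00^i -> [-4.37, -8.74, -17.48, -34.96, -69.92]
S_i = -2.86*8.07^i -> [-2.86, -23.08, -186.26, -1503.1, -12129.98]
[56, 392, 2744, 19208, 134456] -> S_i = 56*7^i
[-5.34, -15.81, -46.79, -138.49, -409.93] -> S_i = -5.34*2.96^i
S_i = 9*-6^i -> [9, -54, 324, -1944, 11664]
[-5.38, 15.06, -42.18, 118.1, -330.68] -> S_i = -5.38*(-2.80)^i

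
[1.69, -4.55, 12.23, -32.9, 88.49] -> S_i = 1.69*(-2.69)^i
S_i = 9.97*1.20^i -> [9.97, 11.96, 14.36, 17.23, 20.67]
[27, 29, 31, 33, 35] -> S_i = 27 + 2*i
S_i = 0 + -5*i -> [0, -5, -10, -15, -20]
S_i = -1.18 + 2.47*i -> [-1.18, 1.29, 3.76, 6.23, 8.7]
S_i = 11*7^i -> [11, 77, 539, 3773, 26411]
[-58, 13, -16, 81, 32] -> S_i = Random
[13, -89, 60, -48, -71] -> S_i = Random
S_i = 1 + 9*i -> [1, 10, 19, 28, 37]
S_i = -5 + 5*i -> [-5, 0, 5, 10, 15]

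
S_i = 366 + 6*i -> [366, 372, 378, 384, 390]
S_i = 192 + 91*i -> [192, 283, 374, 465, 556]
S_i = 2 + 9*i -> [2, 11, 20, 29, 38]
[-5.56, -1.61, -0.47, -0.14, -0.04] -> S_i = -5.56*0.29^i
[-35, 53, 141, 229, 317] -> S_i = -35 + 88*i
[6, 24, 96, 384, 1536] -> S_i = 6*4^i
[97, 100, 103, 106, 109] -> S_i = 97 + 3*i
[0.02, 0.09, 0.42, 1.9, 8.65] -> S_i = 0.02*4.56^i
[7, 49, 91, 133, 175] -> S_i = 7 + 42*i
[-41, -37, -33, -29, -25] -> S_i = -41 + 4*i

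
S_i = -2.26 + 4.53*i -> [-2.26, 2.27, 6.8, 11.33, 15.86]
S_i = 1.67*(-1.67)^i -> [1.67, -2.79, 4.66, -7.78, 12.99]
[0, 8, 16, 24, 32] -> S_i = 0 + 8*i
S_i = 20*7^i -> [20, 140, 980, 6860, 48020]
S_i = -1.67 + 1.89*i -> [-1.67, 0.22, 2.11, 4.0, 5.89]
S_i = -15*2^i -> [-15, -30, -60, -120, -240]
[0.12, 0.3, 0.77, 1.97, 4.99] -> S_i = 0.12*2.54^i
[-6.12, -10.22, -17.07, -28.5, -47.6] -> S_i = -6.12*1.67^i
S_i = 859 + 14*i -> [859, 873, 887, 901, 915]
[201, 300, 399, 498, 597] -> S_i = 201 + 99*i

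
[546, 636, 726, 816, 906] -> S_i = 546 + 90*i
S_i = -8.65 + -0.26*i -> [-8.65, -8.91, -9.17, -9.43, -9.69]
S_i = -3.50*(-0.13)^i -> [-3.5, 0.46, -0.06, 0.01, -0.0]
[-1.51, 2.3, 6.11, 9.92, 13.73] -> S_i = -1.51 + 3.81*i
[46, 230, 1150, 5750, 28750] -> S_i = 46*5^i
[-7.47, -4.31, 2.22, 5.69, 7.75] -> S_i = Random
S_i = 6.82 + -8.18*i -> [6.82, -1.36, -9.54, -17.72, -25.9]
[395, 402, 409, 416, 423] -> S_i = 395 + 7*i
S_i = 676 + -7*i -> [676, 669, 662, 655, 648]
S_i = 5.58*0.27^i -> [5.58, 1.51, 0.41, 0.11, 0.03]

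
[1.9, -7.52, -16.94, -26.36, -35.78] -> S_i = 1.90 + -9.42*i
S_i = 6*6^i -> [6, 36, 216, 1296, 7776]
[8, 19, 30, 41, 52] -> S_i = 8 + 11*i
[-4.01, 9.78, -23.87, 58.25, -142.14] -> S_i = -4.01*(-2.44)^i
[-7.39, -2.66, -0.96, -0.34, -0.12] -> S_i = -7.39*0.36^i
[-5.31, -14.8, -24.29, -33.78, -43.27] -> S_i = -5.31 + -9.49*i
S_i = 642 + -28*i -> [642, 614, 586, 558, 530]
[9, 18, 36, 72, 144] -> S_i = 9*2^i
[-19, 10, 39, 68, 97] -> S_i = -19 + 29*i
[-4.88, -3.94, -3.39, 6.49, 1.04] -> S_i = Random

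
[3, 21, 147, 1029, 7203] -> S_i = 3*7^i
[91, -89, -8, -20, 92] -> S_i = Random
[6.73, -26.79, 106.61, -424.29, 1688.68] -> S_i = 6.73*(-3.98)^i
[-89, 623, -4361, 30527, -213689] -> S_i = -89*-7^i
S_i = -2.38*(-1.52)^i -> [-2.38, 3.62, -5.5, 8.36, -12.7]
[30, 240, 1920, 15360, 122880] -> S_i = 30*8^i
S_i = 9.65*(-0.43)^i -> [9.65, -4.15, 1.78, -0.77, 0.33]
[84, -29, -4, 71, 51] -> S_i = Random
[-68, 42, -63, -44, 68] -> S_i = Random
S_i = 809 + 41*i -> [809, 850, 891, 932, 973]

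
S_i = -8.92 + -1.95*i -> [-8.92, -10.87, -12.82, -14.77, -16.72]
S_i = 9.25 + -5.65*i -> [9.25, 3.6, -2.05, -7.7, -13.35]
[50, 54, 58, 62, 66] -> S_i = 50 + 4*i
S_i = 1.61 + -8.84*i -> [1.61, -7.23, -16.07, -24.91, -33.75]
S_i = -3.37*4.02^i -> [-3.37, -13.55, -54.46, -218.93, -880.1]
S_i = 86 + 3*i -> [86, 89, 92, 95, 98]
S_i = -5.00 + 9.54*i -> [-5.0, 4.54, 14.08, 23.62, 33.16]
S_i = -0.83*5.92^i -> [-0.83, -4.91, -29.09, -172.2, -1019.45]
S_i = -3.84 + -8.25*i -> [-3.84, -12.09, -20.34, -28.59, -36.84]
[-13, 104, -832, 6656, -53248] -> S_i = -13*-8^i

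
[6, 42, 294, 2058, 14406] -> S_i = 6*7^i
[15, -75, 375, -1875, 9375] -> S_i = 15*-5^i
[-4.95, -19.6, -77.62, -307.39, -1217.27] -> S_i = -4.95*3.96^i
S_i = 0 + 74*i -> [0, 74, 148, 222, 296]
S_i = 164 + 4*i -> [164, 168, 172, 176, 180]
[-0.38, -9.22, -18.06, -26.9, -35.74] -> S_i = -0.38 + -8.84*i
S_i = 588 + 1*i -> [588, 589, 590, 591, 592]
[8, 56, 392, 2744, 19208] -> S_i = 8*7^i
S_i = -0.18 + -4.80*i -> [-0.18, -4.98, -9.78, -14.58, -19.38]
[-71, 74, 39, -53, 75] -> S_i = Random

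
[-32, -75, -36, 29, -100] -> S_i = Random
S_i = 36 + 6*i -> [36, 42, 48, 54, 60]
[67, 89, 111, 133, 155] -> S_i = 67 + 22*i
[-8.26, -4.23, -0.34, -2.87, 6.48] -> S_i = Random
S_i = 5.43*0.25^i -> [5.43, 1.36, 0.34, 0.08, 0.02]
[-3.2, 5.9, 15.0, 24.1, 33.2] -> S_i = -3.20 + 9.10*i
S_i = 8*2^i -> [8, 16, 32, 64, 128]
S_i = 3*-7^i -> [3, -21, 147, -1029, 7203]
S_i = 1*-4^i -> [1, -4, 16, -64, 256]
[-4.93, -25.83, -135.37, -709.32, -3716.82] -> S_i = -4.93*5.24^i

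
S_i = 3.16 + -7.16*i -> [3.16, -4.0, -11.16, -18.32, -25.48]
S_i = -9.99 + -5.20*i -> [-9.99, -15.19, -20.39, -25.59, -30.79]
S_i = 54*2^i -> [54, 108, 216, 432, 864]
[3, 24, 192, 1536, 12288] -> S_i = 3*8^i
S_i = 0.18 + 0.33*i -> [0.18, 0.51, 0.84, 1.17, 1.5]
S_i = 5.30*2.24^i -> [5.3, 11.87, 26.59, 59.57, 133.43]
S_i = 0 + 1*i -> [0, 1, 2, 3, 4]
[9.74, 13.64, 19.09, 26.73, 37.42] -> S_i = 9.74*1.40^i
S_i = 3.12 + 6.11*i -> [3.12, 9.23, 15.34, 21.45, 27.56]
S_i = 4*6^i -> [4, 24, 144, 864, 5184]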